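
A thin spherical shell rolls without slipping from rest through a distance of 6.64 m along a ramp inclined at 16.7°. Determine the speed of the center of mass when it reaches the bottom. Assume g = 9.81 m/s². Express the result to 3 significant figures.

v ≈ 4.74 m/s

With I = (2/3)MR², the ratio k = I/(MR²) is 2/3.
Since it rolls without slipping, ω = v/R and KE = ½Mv² + ½Iω² = ½(1+k)Mv² = (5/6)Mv².
The vertical drop is h = L sinθ = 6.64 × sin16.7° = 1.908 m.
Setting Mgh = (5/6)Mv² gives v = √(2gh/(1+k)) = √(2·9.81·1.908/1.667) ≈ 4.74 m/s.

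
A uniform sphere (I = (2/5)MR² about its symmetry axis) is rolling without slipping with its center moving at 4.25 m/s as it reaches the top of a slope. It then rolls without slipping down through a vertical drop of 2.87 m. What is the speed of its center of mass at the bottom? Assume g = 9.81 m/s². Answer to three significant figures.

v ≈ 7.63 m/s

For this body I = (2/5)MR², i.e. k = I/(MR²) = 0.4.
The rolling condition ω = v/R makes the rotational term ½I(v/R)² = ½kMv², so KE_total = ½(1+k)Mv² = (7/10)Mv².
Energy conservation: (7/10)Mv₀² + Mgh = (7/10)Mv², so v² = v₀² + 2gh/(1+k).
v = √(4.25² + 2×9.81×2.87/1.4) = √58.28 ≈ 7.63 m/s.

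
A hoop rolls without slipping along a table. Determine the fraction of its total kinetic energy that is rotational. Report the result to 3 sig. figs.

fraction ≈ 0.500

With I = MR², the ratio k = I/(MR²) is 1.
With ω = v/R, KE_trans = ½Mv² and KE_rot = ½Iω² = ½kMv², so KE_total = ½(1+k)Mv².
The rotational fraction is therefore k/(1+k) = 1/2 ≈ 0.500.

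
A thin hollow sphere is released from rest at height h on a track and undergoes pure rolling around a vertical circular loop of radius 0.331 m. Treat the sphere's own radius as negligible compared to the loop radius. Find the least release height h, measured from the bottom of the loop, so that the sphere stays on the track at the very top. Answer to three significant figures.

h_min ≈ 0.938 m

With I = (2/3)MR², the ratio k = I/(MR²) is 2/3.
At the top, contact is just lost when gravity alone supplies the centripetal force: Mg = Mv_top²/r, i.e. v_top² = gr.
With ω = v/R, the kinetic energy at speed v is ½(1+k)Mv² = (5/6)Mv².
Energy conservation from release (height h) to the top (height 2r): Mgh = Mg(2r) + (5/6)M·gr.
Thus h_min = 2r + (1+k)r/2 = r(2 + 1.667/2) = 0.331 × 2.833 ≈ 0.938 m.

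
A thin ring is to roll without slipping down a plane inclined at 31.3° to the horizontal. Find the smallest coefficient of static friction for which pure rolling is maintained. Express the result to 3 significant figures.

μ_min ≈ 0.304

For this body I = MR², i.e. k = I/(MR²) = 1.
Along the incline Mg sinθ − f = Ma, and torque about the center fR = Iα = kMR²(a/R) gives f = kMa.
These give a = g sinθ/(1+k) and the required friction f = kMg sinθ/(1+k).
The normal force is N = Mg cosθ, so μ_min = f/N = k tanθ/(1+k).
μ_min = 1 × tan31.3° / 2 ≈ 0.304.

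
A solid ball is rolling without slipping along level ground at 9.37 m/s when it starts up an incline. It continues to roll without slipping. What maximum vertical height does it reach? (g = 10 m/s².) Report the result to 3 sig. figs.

h ≈ 6.15 m

The moment of inertia is (2/5)MR², giving k ≡ I/(MR²) = 0.4.
Pure rolling means v = ωR; then KE = ½Mv² + ½I(v/R)² = ½(1+k)Mv² = (7/10)Mv².
All of this converts to potential energy at the highest point: (7/10)Mv₀² = Mgh.
Thus h = (1+k)v₀²/(2g) = 1.4 × 9.37² / (2 × 10) ≈ 6.15 m.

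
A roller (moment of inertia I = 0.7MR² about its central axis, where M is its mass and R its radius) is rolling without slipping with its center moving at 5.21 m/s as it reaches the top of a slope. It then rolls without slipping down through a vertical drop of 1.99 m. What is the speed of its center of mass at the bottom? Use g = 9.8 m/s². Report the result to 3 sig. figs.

v ≈ 7.08 m/s

Here I = 0.7MR², so the shape factor k = I/(MR²) = 0.7.
The rolling condition ω = v/R makes the rotational term ½I(v/R)² = ½kMv², so KE_total = ½(1+k)Mv² = (17/20)Mv².
Conserving energy between top and bottom: (17/20)Mv² = (17/20)Mv₀² + Mgh, hence v² = v₀² + 2gh/(1+k).
v = √(5.21² + 2×9.8×1.99/1.7) = √50.09 ≈ 7.08 m/s.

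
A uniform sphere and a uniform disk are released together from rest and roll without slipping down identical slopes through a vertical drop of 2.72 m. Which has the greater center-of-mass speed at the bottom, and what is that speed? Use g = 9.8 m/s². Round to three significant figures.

For rolling without slipping, Mgh = ½(1+k)Mv² where k = I/(MR²), so v = √(2gh/(1+k)).
Uniform sphere: k = 0.4, giving v = √(2×9.8×2.72/1.4) = 6.171 m/s.
Uniform disk: k = 0.5, giving v = √(2×9.8×2.72/1.5) = 5.962 m/s.
The smaller k wins: the uniform sphere, at ≈ 6.17 m/s.

the uniform sphere, at v ≈ 6.17 m/s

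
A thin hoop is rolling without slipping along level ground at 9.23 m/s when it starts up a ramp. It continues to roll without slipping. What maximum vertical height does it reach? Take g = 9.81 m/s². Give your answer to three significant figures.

For this body I = MR², i.e. k = I/(MR²) = 1.
Since it rolls without slipping, ω = v/R and KE = ½Mv² + ½Iω² = ½(1+k)Mv² = Mv².
All of this converts to potential energy at the highest point: Mv₀² = Mgh.
Thus h = (1+k)v₀²/(2g) = 2 × 9.23² / (2 × 9.81) ≈ 8.68 m.

h ≈ 8.68 m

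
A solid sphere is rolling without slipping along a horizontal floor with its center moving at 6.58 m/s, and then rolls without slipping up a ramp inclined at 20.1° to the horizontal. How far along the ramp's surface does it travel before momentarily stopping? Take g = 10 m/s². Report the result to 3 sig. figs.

Here I = (2/5)MR², so the shape factor k = I/(MR²) = 0.4.
Pure rolling means v = ωR; then KE = ½Mv² + ½I(v/R)² = ½(1+k)Mv² = (7/10)Mv².
Setting this equal to Mgh gives the vertical rise h = (1+k)v₀²/(2g) = 1.4×6.58²/(2×10) = 3.031 m.
Along the incline, d = h/sinθ = 3.031/sin20.1° ≈ 8.82 m.

d ≈ 8.82 m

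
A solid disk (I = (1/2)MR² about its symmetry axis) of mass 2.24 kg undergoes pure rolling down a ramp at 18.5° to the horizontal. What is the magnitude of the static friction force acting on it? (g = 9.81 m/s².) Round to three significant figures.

Here I = (1/2)MR², so the shape factor k = I/(MR²) = 0.5.
Newton's second law down the slope: Mg sinθ − f = Ma. The torque equation fR = Iα (with α = a/R) gives f = kMa.
Combining, a = g sinθ/(1+k) and f = kMa = kMg sinθ/(1+k).
f = 0.5 × 2.24 × 9.81 × sin18.5° / 1.5 ≈ 2.32 N.

f ≈ 2.32 N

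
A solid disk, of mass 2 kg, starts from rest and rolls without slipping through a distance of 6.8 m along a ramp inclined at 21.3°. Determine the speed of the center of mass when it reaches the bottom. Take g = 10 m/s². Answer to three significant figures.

v ≈ 5.74 m/s

For this body I = (1/2)MR², i.e. k = I/(MR²) = 0.5.
Since it rolls without slipping, ω = v/R and KE = ½Mv² + ½Iω² = ½(1+k)Mv² = (3/4)Mv².
The vertical drop is h = L sinθ = 6.8 × sin21.3° = 2.47 m.
Energy conservation: Mgh = (3/4)Mv², so v = √(2gh/(1+k)) = √(2 × 10 × 2.47 / 1.5) ≈ 5.74 m/s.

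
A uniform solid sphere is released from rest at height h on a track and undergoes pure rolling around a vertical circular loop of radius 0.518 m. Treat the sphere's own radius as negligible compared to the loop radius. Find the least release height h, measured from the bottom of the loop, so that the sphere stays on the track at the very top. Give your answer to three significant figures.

h_min ≈ 1.40 m

Here I = (2/5)MR², so the shape factor k = I/(MR²) = 0.4.
At the top of the loop, the minimum-contact condition is Mg = Mv_top²/r, so v_top² = gr.
With ω = v/R, the kinetic energy at speed v is ½(1+k)Mv² = (7/10)Mv².
Energy conservation from release (height h) to the top (height 2r): Mgh = Mg(2r) + (7/10)M·gr.
Thus h_min = 2r + (1+k)r/2 = r(2 + 1.4/2) = 0.518 × 2.7 ≈ 1.40 m.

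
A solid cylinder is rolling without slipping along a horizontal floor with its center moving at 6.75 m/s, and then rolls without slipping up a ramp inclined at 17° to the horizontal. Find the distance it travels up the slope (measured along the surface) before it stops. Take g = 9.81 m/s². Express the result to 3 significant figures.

With I = (1/2)MR², the ratio k = I/(MR²) is 0.5.
Since it rolls without slipping, ω = v/R and KE = ½Mv² + ½Iω² = ½(1+k)Mv² = (3/4)Mv².
Setting this equal to Mgh gives the vertical rise h = (1+k)v₀²/(2g) = 1.5×6.75²/(2×9.81) = 3.483 m.
The distance along the slope is d = h/sinθ = 3.483/sin17° ≈ 11.9 m.

d ≈ 11.9 m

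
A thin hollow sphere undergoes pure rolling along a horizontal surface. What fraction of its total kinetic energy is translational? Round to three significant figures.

The moment of inertia is (2/3)MR², giving k ≡ I/(MR²) = 2/3.
With ω = v/R, KE_trans = ½Mv² and KE_rot = ½Iω² = ½kMv², so KE_total = ½(1+k)Mv².
The translational fraction is therefore 1/(1+k) = 1/1.667 ≈ 0.600.

fraction ≈ 0.600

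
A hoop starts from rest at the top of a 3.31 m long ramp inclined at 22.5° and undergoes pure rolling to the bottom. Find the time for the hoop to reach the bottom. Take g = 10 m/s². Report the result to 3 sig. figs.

t ≈ 1.86 s

With I = MR², the ratio k = I/(MR²) is 1.
Along the incline Mg sinθ − f = Ma, and torque about the center fR = Iα = kMR²(a/R) gives f = kMa.
Hence a = g sinθ/(1+k) = 10×sin22.5°/2 = 1.913 m/s².
With constant a from rest, t = √(2L/a) = √(2·3.31/1.913) ≈ 1.86 s.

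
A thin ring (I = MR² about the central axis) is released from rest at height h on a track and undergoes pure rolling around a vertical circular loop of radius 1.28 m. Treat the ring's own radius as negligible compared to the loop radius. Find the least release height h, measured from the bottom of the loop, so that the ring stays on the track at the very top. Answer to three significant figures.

The moment of inertia is MR², giving k ≡ I/(MR²) = 1.
At the top, contact is just lost when gravity alone supplies the centripetal force: Mg = Mv_top²/r, i.e. v_top² = gr.
With ω = v/R, the kinetic energy at speed v is ½(1+k)Mv² = Mv².
Energy conservation from release (height h) to the top (height 2r): Mgh = Mg(2r) + M·gr.
Thus h_min = 2r + (1+k)r/2 = r(2 + 2/2) = 1.28 × 3 ≈ 3.84 m.

h_min ≈ 3.84 m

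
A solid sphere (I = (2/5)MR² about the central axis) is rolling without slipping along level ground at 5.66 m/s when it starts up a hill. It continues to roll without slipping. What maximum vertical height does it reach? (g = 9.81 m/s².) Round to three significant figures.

Here I = (2/5)MR², so the shape factor k = I/(MR²) = 0.4.
Since it rolls without slipping, ω = v/R and KE = ½Mv² + ½Iω² = ½(1+k)Mv² = (7/10)Mv².
At the top the kinetic energy is zero, so (7/10)Mv₀² = Mgh.
Thus h = (1+k)v₀²/(2g) = 1.4 × 5.66² / (2 × 9.81) ≈ 2.29 m.

h ≈ 2.29 m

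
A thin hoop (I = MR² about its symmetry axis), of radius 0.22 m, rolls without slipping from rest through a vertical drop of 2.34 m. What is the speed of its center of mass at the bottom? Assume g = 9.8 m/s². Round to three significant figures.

v ≈ 4.79 m/s

For this body I = MR², i.e. k = I/(MR²) = 1.
Since it rolls without slipping, ω = v/R and KE = ½Mv² + ½Iω² = ½(1+k)Mv² = Mv².
Energy conservation: Mgh = Mv², so v = √(2gh/(1+k)) = √(2 × 9.8 × 2.34 / 2) ≈ 4.79 m/s.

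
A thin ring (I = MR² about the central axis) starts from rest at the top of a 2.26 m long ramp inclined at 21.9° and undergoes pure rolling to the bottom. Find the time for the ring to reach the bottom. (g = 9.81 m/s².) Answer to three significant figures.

t ≈ 1.57 s

The moment of inertia is MR², giving k ≡ I/(MR²) = 1.
Translational: Mg sinθ − f = Ma. Rotational about the CM: fR = Iα = kMRa, so f = kMa.
Hence a = g sinθ/(1+k) = 9.81×sin21.9°/2 = 1.83 m/s².
With constant a from rest, t = √(2L/a) = √(2·2.26/1.83) ≈ 1.57 s.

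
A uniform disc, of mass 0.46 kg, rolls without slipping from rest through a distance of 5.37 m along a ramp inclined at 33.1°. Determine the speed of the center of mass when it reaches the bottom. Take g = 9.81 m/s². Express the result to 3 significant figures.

v ≈ 6.19 m/s

The moment of inertia is (1/2)MR², giving k ≡ I/(MR²) = 0.5.
Since it rolls without slipping, ω = v/R and KE = ½Mv² + ½Iω² = ½(1+k)Mv² = (3/4)Mv².
The vertical drop is h = L sinθ = 5.37 × sin33.1° = 2.933 m.
Energy conservation: Mgh = (3/4)Mv², so v = √(2gh/(1+k)) = √(2 × 9.81 × 2.933 / 1.5) ≈ 6.19 m/s.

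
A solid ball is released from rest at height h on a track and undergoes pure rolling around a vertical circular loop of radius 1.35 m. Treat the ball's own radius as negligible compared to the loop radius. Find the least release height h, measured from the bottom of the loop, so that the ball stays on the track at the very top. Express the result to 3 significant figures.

With I = (2/5)MR², the ratio k = I/(MR²) is 0.4.
At the top of the loop, the minimum-contact condition is Mg = Mv_top²/r, so v_top² = gr.
With ω = v/R, the kinetic energy at speed v is ½(1+k)Mv² = (7/10)Mv².
Energy conservation from release (height h) to the top (height 2r): Mgh = Mg(2r) + (7/10)M·gr.
Thus h_min = 2r + (1+k)r/2 = r(2 + 1.4/2) = 1.35 × 2.7 ≈ 3.65 m.

h_min ≈ 3.65 m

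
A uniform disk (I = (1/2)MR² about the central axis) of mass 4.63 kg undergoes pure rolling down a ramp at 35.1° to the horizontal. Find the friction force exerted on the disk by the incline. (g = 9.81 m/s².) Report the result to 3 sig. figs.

Here I = (1/2)MR², so the shape factor k = I/(MR²) = 0.5.
Newton's second law down the slope: Mg sinθ − f = Ma. The torque equation fR = Iα (with α = a/R) gives f = kMa.
Combining, a = g sinθ/(1+k) and f = kMa = kMg sinθ/(1+k).
f = 0.5 × 4.63 × 9.81 × sin35.1° / 1.5 ≈ 8.71 N.

f ≈ 8.71 N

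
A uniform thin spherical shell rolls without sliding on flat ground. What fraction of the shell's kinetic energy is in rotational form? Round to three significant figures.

The moment of inertia is (2/3)MR², giving k ≡ I/(MR²) = 2/3.
Since ω = v/R, the translational part is ½Mv² and the rotational part is ½I(v/R)² = ½kMv²; the total is ½(1+k)Mv².
The rotational fraction is therefore k/(1+k) = (2/3)/1.667 ≈ 0.400.

fraction ≈ 0.400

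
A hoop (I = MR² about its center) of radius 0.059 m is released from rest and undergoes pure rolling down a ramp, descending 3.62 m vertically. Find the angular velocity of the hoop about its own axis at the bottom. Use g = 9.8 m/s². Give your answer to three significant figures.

ω ≈ 101 rad/s

With I = MR², the ratio k = I/(MR²) is 1.
Rolling without slipping gives ω = v/R, so the total kinetic energy is ½Mv² + ½Iω² = ½(1+k)Mv² = Mv².
Energy conservation Mgh = ½(1+k)Mv² gives v = √(2gh/(1+k)) = √(2 × 9.8 × 3.62 / 2) = 5.956 m/s.
Then ω = v/R = 5.956 / 0.059 ≈ 101 rad/s.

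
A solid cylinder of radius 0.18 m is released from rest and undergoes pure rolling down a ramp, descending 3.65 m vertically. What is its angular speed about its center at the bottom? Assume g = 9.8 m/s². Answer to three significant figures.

ω ≈ 38.4 rad/s

With I = (1/2)MR², the ratio k = I/(MR²) is 0.5.
Pure rolling means v = ωR; then KE = ½Mv² + ½I(v/R)² = ½(1+k)Mv² = (3/4)Mv².
Energy conservation Mgh = ½(1+k)Mv² gives v = √(2gh/(1+k)) = √(2 × 9.8 × 3.65 / 1.5) = 6.906 m/s.
Then ω = v/R = 6.906 / 0.18 ≈ 38.4 rad/s.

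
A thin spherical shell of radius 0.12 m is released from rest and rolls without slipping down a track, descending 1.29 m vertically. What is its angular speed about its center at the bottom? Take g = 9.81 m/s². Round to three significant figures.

ω ≈ 32.5 rad/s

For this body I = (2/3)MR², i.e. k = I/(MR²) = 2/3.
Rolling without slipping gives ω = v/R, so the total kinetic energy is ½Mv² + ½Iω² = ½(1+k)Mv² = (5/6)Mv².
Energy conservation Mgh = ½(1+k)Mv² gives v = √(2gh/(1+k)) = √(2 × 9.81 × 1.29 / 1.667) = 3.897 m/s.
Then ω = v/R = 3.897 / 0.12 ≈ 32.5 rad/s.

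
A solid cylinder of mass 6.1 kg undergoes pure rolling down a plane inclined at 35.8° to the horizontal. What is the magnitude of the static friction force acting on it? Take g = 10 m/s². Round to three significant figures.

f ≈ 11.9 N

Here I = (1/2)MR², so the shape factor k = I/(MR²) = 0.5.
Newton's second law down the slope: Mg sinθ − f = Ma. The torque equation fR = Iα (with α = a/R) gives f = kMa.
Combining, a = g sinθ/(1+k) and f = kMa = kMg sinθ/(1+k).
f = 0.5 × 6.1 × 10 × sin35.8° / 1.5 ≈ 11.9 N.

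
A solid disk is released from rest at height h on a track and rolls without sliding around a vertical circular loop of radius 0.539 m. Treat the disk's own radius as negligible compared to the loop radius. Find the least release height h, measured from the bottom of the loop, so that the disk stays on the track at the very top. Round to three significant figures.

The moment of inertia is (1/2)MR², giving k ≡ I/(MR²) = 0.5.
At the top, contact is just lost when gravity alone supplies the centripetal force: Mg = Mv_top²/r, i.e. v_top² = gr.
With ω = v/R, the kinetic energy at speed v is ½(1+k)Mv² = (3/4)Mv².
Energy conservation from release (height h) to the top (height 2r): Mgh = Mg(2r) + (3/4)M·gr.
Thus h_min = 2r + (1+k)r/2 = r(2 + 1.5/2) = 0.539 × 2.75 ≈ 1.48 m.

h_min ≈ 1.48 m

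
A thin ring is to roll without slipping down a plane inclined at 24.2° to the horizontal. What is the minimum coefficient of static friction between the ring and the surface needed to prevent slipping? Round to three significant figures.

For this body I = MR², i.e. k = I/(MR²) = 1.
Along the incline Mg sinθ − f = Ma, and torque about the center fR = Iα = kMR²(a/R) gives f = kMa.
These give a = g sinθ/(1+k) and the required friction f = kMg sinθ/(1+k).
The normal force is N = Mg cosθ, so μ_min = f/N = k tanθ/(1+k).
μ_min = 1 × tan24.2° / 2 ≈ 0.225.

μ_min ≈ 0.225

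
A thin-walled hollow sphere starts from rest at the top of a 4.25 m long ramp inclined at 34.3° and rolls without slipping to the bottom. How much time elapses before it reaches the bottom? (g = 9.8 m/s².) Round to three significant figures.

With I = (2/3)MR², the ratio k = I/(MR²) is 2/3.
Along the incline Mg sinθ − f = Ma, and torque about the center fR = Iα = kMR²(a/R) gives f = kMa.
Hence a = g sinθ/(1+k) = 9.8×sin34.3°/1.667 = 3.314 m/s².
Starting from rest, L = ½at², so t = √(2L/a) = √(2×4.25/3.314) ≈ 1.60 s.

t ≈ 1.60 s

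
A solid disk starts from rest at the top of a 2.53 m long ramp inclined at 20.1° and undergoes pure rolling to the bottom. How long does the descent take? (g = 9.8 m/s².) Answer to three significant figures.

t ≈ 1.50 s

For this body I = (1/2)MR², i.e. k = I/(MR²) = 0.5.
Translational: Mg sinθ − f = Ma. Rotational about the CM: fR = Iα = kMRa, so f = kMa.
Hence a = g sinθ/(1+k) = 9.8×sin20.1°/1.5 = 2.245 m/s².
With constant a from rest, t = √(2L/a) = √(2·2.53/2.245) ≈ 1.50 s.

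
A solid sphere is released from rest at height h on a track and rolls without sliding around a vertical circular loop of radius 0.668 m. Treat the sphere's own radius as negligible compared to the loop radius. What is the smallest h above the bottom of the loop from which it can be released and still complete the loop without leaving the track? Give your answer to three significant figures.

h_min ≈ 1.80 m

Here I = (2/5)MR², so the shape factor k = I/(MR²) = 0.4.
At the top of the loop, the minimum-contact condition is Mg = Mv_top²/r, so v_top² = gr.
With ω = v/R, the kinetic energy at speed v is ½(1+k)Mv² = (7/10)Mv².
Energy conservation from release (height h) to the top (height 2r): Mgh = Mg(2r) + (7/10)M·gr.
Thus h_min = 2r + (1+k)r/2 = r(2 + 1.4/2) = 0.668 × 2.7 ≈ 1.80 m.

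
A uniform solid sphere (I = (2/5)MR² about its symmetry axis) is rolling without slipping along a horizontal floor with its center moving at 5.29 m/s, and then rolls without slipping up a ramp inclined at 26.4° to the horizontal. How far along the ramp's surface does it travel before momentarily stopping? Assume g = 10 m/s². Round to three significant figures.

With I = (2/5)MR², the ratio k = I/(MR²) is 0.4.
Pure rolling means v = ωR; then KE = ½Mv² + ½I(v/R)² = ½(1+k)Mv² = (7/10)Mv².
Setting this equal to Mgh gives the vertical rise h = (1+k)v₀²/(2g) = 1.4×5.29²/(2×10) = 1.959 m.
The distance along the slope is d = h/sinθ = 1.959/sin26.4° ≈ 4.41 m.

d ≈ 4.41 m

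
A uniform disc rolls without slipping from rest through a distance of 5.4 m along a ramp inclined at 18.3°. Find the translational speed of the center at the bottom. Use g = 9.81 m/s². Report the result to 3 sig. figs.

Here I = (1/2)MR², so the shape factor k = I/(MR²) = 0.5.
Rolling without slipping gives ω = v/R, so the total kinetic energy is ½Mv² + ½Iω² = ½(1+k)Mv² = (3/4)Mv².
The vertical drop is h = L sinθ = 5.4 × sin18.3° = 1.696 m.
Energy conservation: Mgh = (3/4)Mv², so v = √(2gh/(1+k)) = √(2 × 9.81 × 1.696 / 1.5) ≈ 4.71 m/s.

v ≈ 4.71 m/s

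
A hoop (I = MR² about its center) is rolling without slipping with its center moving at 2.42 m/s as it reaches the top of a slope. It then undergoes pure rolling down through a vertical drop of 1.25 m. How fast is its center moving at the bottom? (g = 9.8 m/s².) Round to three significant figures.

v ≈ 4.26 m/s

For this body I = MR², i.e. k = I/(MR²) = 1.
Since it rolls without slipping, ω = v/R and KE = ½Mv² + ½Iω² = ½(1+k)Mv² = Mv².
Energy conservation: Mv₀² + Mgh = Mv², so v² = v₀² + 2gh/(1+k).
v = √(2.42² + 2×9.8×1.25/2) = √18.11 ≈ 4.26 m/s.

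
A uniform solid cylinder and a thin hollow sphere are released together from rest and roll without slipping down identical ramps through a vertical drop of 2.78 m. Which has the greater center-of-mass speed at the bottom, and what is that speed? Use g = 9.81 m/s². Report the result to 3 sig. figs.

For rolling without slipping, Mgh = ½(1+k)Mv² where k = I/(MR²), so v = √(2gh/(1+k)).
Uniform solid cylinder: k = 0.5, giving v = √(2×9.81×2.78/1.5) = 6.03 m/s.
Thin hollow sphere: k = 2/3, giving v = √(2×9.81×2.78/1.667) = 5.721 m/s.
The smaller k wins: the uniform solid cylinder, at ≈ 6.03 m/s.

the uniform solid cylinder, at v ≈ 6.03 m/s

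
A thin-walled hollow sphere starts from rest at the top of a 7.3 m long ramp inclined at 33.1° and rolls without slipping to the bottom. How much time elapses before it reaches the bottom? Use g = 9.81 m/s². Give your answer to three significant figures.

The moment of inertia is (2/3)MR², giving k ≡ I/(MR²) = 2/3.
Along the incline Mg sinθ − f = Ma, and torque about the center fR = Iα = kMR²(a/R) gives f = kMa.
Hence a = g sinθ/(1+k) = 9.81×sin33.1°/1.667 = 3.214 m/s².
With constant a from rest, t = √(2L/a) = √(2·7.3/3.214) ≈ 2.13 s.

t ≈ 2.13 s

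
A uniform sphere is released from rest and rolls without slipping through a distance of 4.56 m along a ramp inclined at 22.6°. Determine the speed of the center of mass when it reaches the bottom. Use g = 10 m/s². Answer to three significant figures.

With I = (2/5)MR², the ratio k = I/(MR²) is 0.4.
The rolling condition ω = v/R makes the rotational term ½I(v/R)² = ½kMv², so KE_total = ½(1+k)Mv² = (7/10)Mv².
The vertical drop is h = L sinθ = 4.56 × sin22.6° = 1.752 m.
Energy conservation: Mgh = (7/10)Mv², so v = √(2gh/(1+k)) = √(2 × 10 × 1.752 / 1.4) ≈ 5.00 m/s.

v ≈ 5.00 m/s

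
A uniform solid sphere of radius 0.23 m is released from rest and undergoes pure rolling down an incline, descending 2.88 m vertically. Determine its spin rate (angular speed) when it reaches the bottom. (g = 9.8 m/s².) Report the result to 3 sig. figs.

The moment of inertia is (2/5)MR², giving k ≡ I/(MR²) = 0.4.
Rolling without slipping gives ω = v/R, so the total kinetic energy is ½Mv² + ½Iω² = ½(1+k)Mv² = (7/10)Mv².
Energy conservation Mgh = ½(1+k)Mv² gives v = √(2gh/(1+k)) = √(2 × 9.8 × 2.88 / 1.4) = 6.35 m/s.
Then ω = v/R = 6.35 / 0.23 ≈ 27.6 rad/s.

ω ≈ 27.6 rad/s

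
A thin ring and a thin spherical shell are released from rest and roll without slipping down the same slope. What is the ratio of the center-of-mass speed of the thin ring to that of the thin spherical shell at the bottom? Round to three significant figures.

v_ratio ≈ 0.913

Each satisfies Mgh = ½(1+k)Mv² with k = I/(MR²), so v ∝ 1/√(1+k).
For the thin ring k = 1; for the thin spherical shell k = 2/3.
v₁/v₂ = √((1+k₂)/(1+k₁)) = √(1.667/2) ≈ 0.913.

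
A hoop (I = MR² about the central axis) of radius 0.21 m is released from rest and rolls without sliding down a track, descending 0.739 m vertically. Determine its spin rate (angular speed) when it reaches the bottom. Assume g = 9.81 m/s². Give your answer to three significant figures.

For this body I = MR², i.e. k = I/(MR²) = 1.
Rolling without slipping gives ω = v/R, so the total kinetic energy is ½Mv² + ½Iω² = ½(1+k)Mv² = Mv².
Energy conservation Mgh = ½(1+k)Mv² gives v = √(2gh/(1+k)) = √(2 × 9.81 × 0.739 / 2) = 2.693 m/s.
Then ω = v/R = 2.693 / 0.21 ≈ 12.8 rad/s.

ω ≈ 12.8 rad/s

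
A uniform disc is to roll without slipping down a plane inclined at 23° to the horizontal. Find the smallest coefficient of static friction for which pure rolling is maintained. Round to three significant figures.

μ_min ≈ 0.141

For this body I = (1/2)MR², i.e. k = I/(MR²) = 0.5.
Translational: Mg sinθ − f = Ma. Rotational about the CM: fR = Iα = kMRa, so f = kMa.
These give a = g sinθ/(1+k) and the required friction f = kMg sinθ/(1+k).
The normal force is N = Mg cosθ, so μ_min = f/N = k tanθ/(1+k).
μ_min = 0.5 × tan23° / 1.5 ≈ 0.141.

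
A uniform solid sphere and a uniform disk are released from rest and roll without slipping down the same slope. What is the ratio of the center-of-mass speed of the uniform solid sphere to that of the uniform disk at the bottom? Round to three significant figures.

Each satisfies Mgh = ½(1+k)Mv² with k = I/(MR²), so v ∝ 1/√(1+k).
For the uniform solid sphere k = 0.4; for the uniform disk k = 0.5.
v₁/v₂ = √((1+k₂)/(1+k₁)) = √(1.5/1.4) ≈ 1.04.

v_ratio ≈ 1.04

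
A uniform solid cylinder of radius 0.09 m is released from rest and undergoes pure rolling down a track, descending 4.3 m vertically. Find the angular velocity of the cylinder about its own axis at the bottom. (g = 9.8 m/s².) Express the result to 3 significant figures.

The moment of inertia is (1/2)MR², giving k ≡ I/(MR²) = 0.5.
The rolling condition ω = v/R makes the rotational term ½I(v/R)² = ½kMv², so KE_total = ½(1+k)Mv² = (3/4)Mv².
Energy conservation Mgh = ½(1+k)Mv² gives v = √(2gh/(1+k)) = √(2 × 9.8 × 4.3 / 1.5) = 7.496 m/s.
Then ω = v/R = 7.496 / 0.09 ≈ 83.3 rad/s.

ω ≈ 83.3 rad/s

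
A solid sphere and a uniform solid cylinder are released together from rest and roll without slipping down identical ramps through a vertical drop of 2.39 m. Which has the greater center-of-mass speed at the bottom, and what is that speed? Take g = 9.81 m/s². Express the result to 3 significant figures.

the solid sphere, at v ≈ 5.79 m/s

For rolling without slipping, Mgh = ½(1+k)Mv² where k = I/(MR²), so v = √(2gh/(1+k)).
Solid sphere: k = 0.4, giving v = √(2×9.81×2.39/1.4) = 5.787 m/s.
Uniform solid cylinder: k = 0.5, giving v = √(2×9.81×2.39/1.5) = 5.591 m/s.
The smaller k wins: the solid sphere, at ≈ 5.79 m/s.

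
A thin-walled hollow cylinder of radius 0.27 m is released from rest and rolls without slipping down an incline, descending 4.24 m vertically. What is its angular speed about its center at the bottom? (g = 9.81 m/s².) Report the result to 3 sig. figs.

The moment of inertia is MR², giving k ≡ I/(MR²) = 1.
The rolling condition ω = v/R makes the rotational term ½I(v/R)² = ½kMv², so KE_total = ½(1+k)Mv² = Mv².
Energy conservation Mgh = ½(1+k)Mv² gives v = √(2gh/(1+k)) = √(2 × 9.81 × 4.24 / 2) = 6.449 m/s.
The angular speed follows from ω = v/R = 6.449/0.27 ≈ 23.9 rad/s.

ω ≈ 23.9 rad/s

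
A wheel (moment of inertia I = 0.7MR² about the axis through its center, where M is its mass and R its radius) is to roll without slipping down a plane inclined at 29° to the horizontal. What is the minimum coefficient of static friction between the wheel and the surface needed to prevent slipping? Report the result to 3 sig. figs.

μ_min ≈ 0.228

The moment of inertia is 0.7MR², giving k ≡ I/(MR²) = 0.7.
Translational: Mg sinθ − f = Ma. Rotational about the CM: fR = Iα = kMRa, so f = kMa.
These give a = g sinθ/(1+k) and the required friction f = kMg sinθ/(1+k).
The normal force is N = Mg cosθ, so μ_min = f/N = k tanθ/(1+k).
μ_min = 0.7 × tan29° / 1.7 ≈ 0.228.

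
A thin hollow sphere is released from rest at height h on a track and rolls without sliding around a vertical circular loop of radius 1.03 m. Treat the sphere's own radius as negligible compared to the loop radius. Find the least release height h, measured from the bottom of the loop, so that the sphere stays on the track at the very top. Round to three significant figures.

h_min ≈ 2.92 m

With I = (2/3)MR², the ratio k = I/(MR²) is 2/3.
At the top of the loop, the minimum-contact condition is Mg = Mv_top²/r, so v_top² = gr.
With ω = v/R, the kinetic energy at speed v is ½(1+k)Mv² = (5/6)Mv².
Energy conservation from release (height h) to the top (height 2r): Mgh = Mg(2r) + (5/6)M·gr.
Thus h_min = 2r + (1+k)r/2 = r(2 + 1.667/2) = 1.03 × 2.833 ≈ 2.92 m.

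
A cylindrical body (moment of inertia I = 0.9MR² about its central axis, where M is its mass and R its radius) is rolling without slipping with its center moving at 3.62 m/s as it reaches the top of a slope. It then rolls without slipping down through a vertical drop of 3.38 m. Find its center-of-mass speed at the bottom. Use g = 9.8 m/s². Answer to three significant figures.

v ≈ 6.93 m/s

For this body I = 0.9MR², i.e. k = I/(MR²) = 0.9.
Pure rolling means v = ωR; then KE = ½Mv² + ½I(v/R)² = ½(1+k)Mv² = (19/20)Mv².
Conserving energy between top and bottom: (19/20)Mv² = (19/20)Mv₀² + Mgh, hence v² = v₀² + 2gh/(1+k).
v = √(3.62² + 2×9.8×3.38/1.9) = √47.97 ≈ 6.93 m/s.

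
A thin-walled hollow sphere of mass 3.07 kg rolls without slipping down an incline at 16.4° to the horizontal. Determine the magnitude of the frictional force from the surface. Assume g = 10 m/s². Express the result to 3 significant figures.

With I = (2/3)MR², the ratio k = I/(MR²) is 2/3.
Newton's second law down the slope: Mg sinθ − f = Ma. The torque equation fR = Iα (with α = a/R) gives f = kMa.
Combining, a = g sinθ/(1+k) and f = kMa = kMg sinθ/(1+k).
f = (2/3) × 3.07 × 10 × sin16.4° / 1.667 ≈ 3.47 N.

f ≈ 3.47 N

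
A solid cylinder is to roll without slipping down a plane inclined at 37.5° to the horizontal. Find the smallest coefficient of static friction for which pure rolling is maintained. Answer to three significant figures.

μ_min ≈ 0.256

For this body I = (1/2)MR², i.e. k = I/(MR²) = 0.5.
Newton's second law down the slope: Mg sinθ − f = Ma. The torque equation fR = Iα (with α = a/R) gives f = kMa.
These give a = g sinθ/(1+k) and the required friction f = kMg sinθ/(1+k).
The normal force is N = Mg cosθ, so μ_min = f/N = k tanθ/(1+k).
μ_min = 0.5 × tan37.5° / 1.5 ≈ 0.256.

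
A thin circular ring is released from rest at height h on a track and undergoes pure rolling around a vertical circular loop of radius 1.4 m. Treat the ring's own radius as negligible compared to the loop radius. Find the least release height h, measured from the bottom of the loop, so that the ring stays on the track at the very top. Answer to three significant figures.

With I = MR², the ratio k = I/(MR²) is 1.
At the top, contact is just lost when gravity alone supplies the centripetal force: Mg = Mv_top²/r, i.e. v_top² = gr.
With ω = v/R, the kinetic energy at speed v is ½(1+k)Mv² = Mv².
Energy conservation from release (height h) to the top (height 2r): Mgh = Mg(2r) + M·gr.
Thus h_min = 2r + (1+k)r/2 = r(2 + 2/2) = 1.4 × 3 ≈ 4.20 m.

h_min ≈ 4.20 m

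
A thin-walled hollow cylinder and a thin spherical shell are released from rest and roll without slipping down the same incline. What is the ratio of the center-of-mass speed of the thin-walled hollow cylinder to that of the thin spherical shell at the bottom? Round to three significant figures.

Each satisfies Mgh = ½(1+k)Mv² with k = I/(MR²), so v ∝ 1/√(1+k).
For the thin-walled hollow cylinder k = 1; for the thin spherical shell k = 2/3.
v₁/v₂ = √((1+k₂)/(1+k₁)) = √(1.667/2) ≈ 0.913.

v_ratio ≈ 0.913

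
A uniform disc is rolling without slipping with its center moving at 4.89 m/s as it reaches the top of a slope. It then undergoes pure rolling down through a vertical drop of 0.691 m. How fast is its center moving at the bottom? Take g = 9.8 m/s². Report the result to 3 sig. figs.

For this body I = (1/2)MR², i.e. k = I/(MR²) = 0.5.
Since it rolls without slipping, ω = v/R and KE = ½Mv² + ½Iω² = ½(1+k)Mv² = (3/4)Mv².
Energy conservation: (3/4)Mv₀² + Mgh = (3/4)Mv², so v² = v₀² + 2gh/(1+k).
v = √(4.89² + 2×9.8×0.691/1.5) = √32.94 ≈ 5.74 m/s.

v ≈ 5.74 m/s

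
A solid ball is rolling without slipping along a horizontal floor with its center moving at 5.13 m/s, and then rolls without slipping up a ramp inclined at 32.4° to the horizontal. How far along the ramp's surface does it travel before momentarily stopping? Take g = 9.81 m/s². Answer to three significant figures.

For this body I = (2/5)MR², i.e. k = I/(MR²) = 0.4.
Pure rolling means v = ωR; then KE = ½Mv² + ½I(v/R)² = ½(1+k)Mv² = (7/10)Mv².
Setting this equal to Mgh gives the vertical rise h = (1+k)v₀²/(2g) = 1.4×5.13²/(2×9.81) = 1.878 m.
The distance along the slope is d = h/sinθ = 1.878/sin32.4° ≈ 3.50 m.

d ≈ 3.50 m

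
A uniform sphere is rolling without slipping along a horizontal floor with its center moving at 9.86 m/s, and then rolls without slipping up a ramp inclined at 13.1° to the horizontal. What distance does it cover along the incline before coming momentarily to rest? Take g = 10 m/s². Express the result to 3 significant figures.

d ≈ 30.0 m

The moment of inertia is (2/5)MR², giving k ≡ I/(MR²) = 0.4.
The rolling condition ω = v/R makes the rotational term ½I(v/R)² = ½kMv², so KE_total = ½(1+k)Mv² = (7/10)Mv².
Setting this equal to Mgh gives the vertical rise h = (1+k)v₀²/(2g) = 1.4×9.86²/(2×10) = 6.805 m.
Along the incline, d = h/sinθ = 6.805/sin13.1° ≈ 30.0 m.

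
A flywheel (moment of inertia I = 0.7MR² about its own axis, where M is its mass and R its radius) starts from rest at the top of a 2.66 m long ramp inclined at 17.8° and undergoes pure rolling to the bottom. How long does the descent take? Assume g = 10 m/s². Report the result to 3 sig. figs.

The moment of inertia is 0.7MR², giving k ≡ I/(MR²) = 0.7.
Translational: Mg sinθ − f = Ma. Rotational about the CM: fR = Iα = kMRa, so f = kMa.
Hence a = g sinθ/(1+k) = 10×sin17.8°/1.7 = 1.798 m/s².
With constant a from rest, t = √(2L/a) = √(2·2.66/1.798) ≈ 1.72 s.

t ≈ 1.72 s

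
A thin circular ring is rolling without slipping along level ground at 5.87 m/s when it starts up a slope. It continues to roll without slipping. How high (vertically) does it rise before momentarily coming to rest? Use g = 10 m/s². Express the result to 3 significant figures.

With I = MR², the ratio k = I/(MR²) is 1.
Since it rolls without slipping, ω = v/R and KE = ½Mv² + ½Iω² = ½(1+k)Mv² = Mv².
All of this converts to potential energy at the highest point: Mv₀² = Mgh.
Thus h = (1+k)v₀²/(2g) = 2 × 5.87² / (2 × 10) ≈ 3.45 m.

h ≈ 3.45 m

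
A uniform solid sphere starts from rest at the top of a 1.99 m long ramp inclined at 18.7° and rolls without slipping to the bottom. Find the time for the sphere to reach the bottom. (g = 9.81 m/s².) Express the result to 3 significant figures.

t ≈ 1.33 s

For this body I = (2/5)MR², i.e. k = I/(MR²) = 0.4.
Along the incline Mg sinθ − f = Ma, and torque about the center fR = Iα = kMR²(a/R) gives f = kMa.
Hence a = g sinθ/(1+k) = 9.81×sin18.7°/1.4 = 2.247 m/s².
With constant a from rest, t = √(2L/a) = √(2·1.99/2.247) ≈ 1.33 s.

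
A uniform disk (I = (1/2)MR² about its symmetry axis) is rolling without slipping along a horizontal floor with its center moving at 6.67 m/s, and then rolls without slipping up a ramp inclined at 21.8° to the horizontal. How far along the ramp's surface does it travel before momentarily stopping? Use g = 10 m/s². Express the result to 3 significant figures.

Here I = (1/2)MR², so the shape factor k = I/(MR²) = 0.5.
Since it rolls without slipping, ω = v/R and KE = ½Mv² + ½Iω² = ½(1+k)Mv² = (3/4)Mv².
Setting this equal to Mgh gives the vertical rise h = (1+k)v₀²/(2g) = 1.5×6.67²/(2×10) = 3.337 m.
Along the incline, d = h/sinθ = 3.337/sin21.8° ≈ 8.98 m.

d ≈ 8.98 m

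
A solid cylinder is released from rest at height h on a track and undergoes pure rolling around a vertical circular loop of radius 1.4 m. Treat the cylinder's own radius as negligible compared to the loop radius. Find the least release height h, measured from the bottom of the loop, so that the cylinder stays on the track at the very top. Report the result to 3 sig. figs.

h_min ≈ 3.85 m

Here I = (1/2)MR², so the shape factor k = I/(MR²) = 0.5.
At the top, contact is just lost when gravity alone supplies the centripetal force: Mg = Mv_top²/r, i.e. v_top² = gr.
With ω = v/R, the kinetic energy at speed v is ½(1+k)Mv² = (3/4)Mv².
Energy conservation from release (height h) to the top (height 2r): Mgh = Mg(2r) + (3/4)M·gr.
Thus h_min = 2r + (1+k)r/2 = r(2 + 1.5/2) = 1.4 × 2.75 ≈ 3.85 m.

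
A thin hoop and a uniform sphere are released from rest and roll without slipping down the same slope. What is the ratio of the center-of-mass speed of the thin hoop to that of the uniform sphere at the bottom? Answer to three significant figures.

v_ratio ≈ 0.837

Each satisfies Mgh = ½(1+k)Mv² with k = I/(MR²), so v ∝ 1/√(1+k).
For the thin hoop k = 1; for the uniform sphere k = 0.4.
v₁/v₂ = √((1+k₂)/(1+k₁)) = √(1.4/2) ≈ 0.837.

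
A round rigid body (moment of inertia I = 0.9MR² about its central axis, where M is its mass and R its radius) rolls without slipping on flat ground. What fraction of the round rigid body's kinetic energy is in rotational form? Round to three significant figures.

fraction ≈ 0.474

For this body I = 0.9MR², i.e. k = I/(MR²) = 0.9.
Since ω = v/R, the translational part is ½Mv² and the rotational part is ½I(v/R)² = ½kMv²; the total is ½(1+k)Mv².
The rotational fraction is therefore k/(1+k) = 0.9/1.9 ≈ 0.474.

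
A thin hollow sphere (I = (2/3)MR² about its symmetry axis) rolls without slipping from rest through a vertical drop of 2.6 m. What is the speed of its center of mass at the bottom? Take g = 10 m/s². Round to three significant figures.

Here I = (2/3)MR², so the shape factor k = I/(MR²) = 2/3.
Since it rolls without slipping, ω = v/R and KE = ½Mv² + ½Iω² = ½(1+k)Mv² = (5/6)Mv².
Setting Mgh = (5/6)Mv² gives v = √(2gh/(1+k)) = √(2·10·2.6/1.667) ≈ 5.59 m/s.

v ≈ 5.59 m/s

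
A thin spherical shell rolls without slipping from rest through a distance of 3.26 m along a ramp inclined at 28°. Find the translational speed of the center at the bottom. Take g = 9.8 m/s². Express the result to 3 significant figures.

v ≈ 4.24 m/s

For this body I = (2/3)MR², i.e. k = I/(MR²) = 2/3.
Since it rolls without slipping, ω = v/R and KE = ½Mv² + ½Iω² = ½(1+k)Mv² = (5/6)Mv².
The vertical drop is h = L sinθ = 3.26 × sin28° = 1.53 m.
Setting Mgh = (5/6)Mv² gives v = √(2gh/(1+k)) = √(2·9.8·1.53/1.667) ≈ 4.24 m/s.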